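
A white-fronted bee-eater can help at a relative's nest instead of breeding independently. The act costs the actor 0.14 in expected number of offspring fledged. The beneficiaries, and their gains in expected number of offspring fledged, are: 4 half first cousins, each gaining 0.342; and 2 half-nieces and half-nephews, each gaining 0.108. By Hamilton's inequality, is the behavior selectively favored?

No

Hamilton's rule: the trait is favored when the sum of r·B over every recipient exceeds the actor's cost C.
r to a half first cousin = 1/16 (half first cousins share one grandparent — one path of length 4: r = (1/2)^4 = 1/16).
r to a half-niece or half-nephew = 1/8 (half-aunt/uncle↔niece/nephew: one path of length 3: r = (1/2)^3 = 1/8).
Summing one r·B term per recipient: 4·0.0625·0.342 + 2·0.125·0.108 = 0.1125.
0.1125 < 0.14: the indirect benefit is less than the cost.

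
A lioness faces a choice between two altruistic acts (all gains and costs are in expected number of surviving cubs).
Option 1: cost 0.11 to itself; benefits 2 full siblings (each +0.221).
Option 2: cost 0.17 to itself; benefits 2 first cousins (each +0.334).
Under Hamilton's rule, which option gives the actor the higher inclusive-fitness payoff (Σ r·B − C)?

Option 1

Option 1: r to a full sibling = 0.5.
Option 1: Σ r·B − C = (2·0.5·0.221) − 0.11 = 0.111.
Option 2: r to a first cousin = 0.125.
Option 2: Σ r·B − C = (2·0.125·0.334) − 0.17 = -0.0865.
Option 1 has the higher net inclusive-fitness payoff.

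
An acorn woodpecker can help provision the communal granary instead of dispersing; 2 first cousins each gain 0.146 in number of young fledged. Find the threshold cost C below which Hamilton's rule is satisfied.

0.0365

r to a first cousin = 0.125 (first cousins share one grandparent pair — two paths of length 4: r = 2·(1/2)^4 = 1/8).
Hamilton's rule: n·r·B > C, so the trait is favored while C < n·r·B = 2·0.125·0.146 = 0.0365.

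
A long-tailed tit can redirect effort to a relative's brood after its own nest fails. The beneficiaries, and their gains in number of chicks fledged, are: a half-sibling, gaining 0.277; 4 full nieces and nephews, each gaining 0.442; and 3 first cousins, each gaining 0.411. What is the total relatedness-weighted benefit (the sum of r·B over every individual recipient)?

0.665375

r to a half-sibling = 1/4 (half-sibs share one parent — one path of length 2: r = (1/2)^2 = 1/4).
r to a full niece or nephew = 1/4 (full aunt/uncle↔niece/nephew: two paths of length 3 through the shared grandparent pair: r = 2·(1/2)^3 = 1/4).
r to a first cousin = 0.125 (first cousins share one grandparent pair — two paths of length 4: r = 2·(1/2)^4 = 1/8).
Summing one r·B term per recipient: 1·0.25·0.277 + 4·0.25·0.442 + 3·0.125·0.411 = 0.665375.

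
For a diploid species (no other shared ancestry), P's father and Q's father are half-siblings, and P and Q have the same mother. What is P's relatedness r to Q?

Wright's path rule: contributions from independent ancestry routes add.
P and Q are related in two ways: half first cousins through their fathers (r = 1/16) and half-sibs through their shared mother (r = 1/4).
r = 1/16 + 1/4 = 0.3125.

0.3125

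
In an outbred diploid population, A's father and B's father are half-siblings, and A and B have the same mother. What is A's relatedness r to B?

Relatedness sums over independent paths through distinct common ancestors.
A and B are related in two ways: half first cousins through their fathers (r = 1/16) and half-sibs through their shared mother (r = 1/4).
r = 1/16 + 1/4 = 5/16 = 0.3125.

0.3125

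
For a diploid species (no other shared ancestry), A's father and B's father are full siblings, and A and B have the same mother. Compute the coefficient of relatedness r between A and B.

0.375

Relatedness sums over independent paths through distinct common ancestors.
A and B are related in two ways: first cousins through their fathers (r = 1/8) and half-sibs through their shared mother (r = 1/4).
r = 1/8 + 1/4 = 3/8 = 0.375.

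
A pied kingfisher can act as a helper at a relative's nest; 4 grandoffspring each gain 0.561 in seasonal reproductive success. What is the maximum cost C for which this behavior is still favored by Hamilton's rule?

r to a grandoffspring = 0.25 (two parent–offspring links: r = (1/2)^2 = 1/4).
Hamilton's rule: n·r·B > C, so the trait is favored while C < n·r·B = 4·0.25·0.561 = 0.561.

0.561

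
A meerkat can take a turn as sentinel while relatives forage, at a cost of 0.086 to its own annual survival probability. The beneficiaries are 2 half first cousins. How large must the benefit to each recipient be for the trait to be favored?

0.688

r to a half first cousin = 1/16 (half first cousins share one grandparent — one path of length 4: r = (1/2)^4 = 1/16).
Hamilton's rule with n recipients of equal r: n·r·B > C, so B > C/(n·r) = 0.086/(2·0.0625) = 0.688.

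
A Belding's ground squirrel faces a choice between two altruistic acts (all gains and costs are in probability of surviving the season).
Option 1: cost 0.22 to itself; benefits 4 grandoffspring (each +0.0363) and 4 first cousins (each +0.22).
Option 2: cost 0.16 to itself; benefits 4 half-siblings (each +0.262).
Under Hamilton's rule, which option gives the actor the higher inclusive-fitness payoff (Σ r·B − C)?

Option 1: r to a grandoffspring = 0.25.
Option 1: r to a first cousin = 0.125.
Option 1: Σ r·B − C = (4·0.25·0.0363 + 4·0.125·0.22) − 0.22 = -0.0737.
Option 2: r to a half-sibling = 0.25.
Option 2: Σ r·B − C = (4·0.25·0.262) − 0.16 = 0.102.
Option 2 has the higher net inclusive-fitness payoff.

Option 2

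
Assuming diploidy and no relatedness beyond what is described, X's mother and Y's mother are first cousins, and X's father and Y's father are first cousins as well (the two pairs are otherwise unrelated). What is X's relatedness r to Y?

0.0625

Wright's path rule: contributions from independent ancestry routes add.
X and Y are related in two ways: second cousins through their mothers (r = 1/32) and second cousins through their fathers (r = 1/32).
r = 1/32 + 1/32 = 0.0625.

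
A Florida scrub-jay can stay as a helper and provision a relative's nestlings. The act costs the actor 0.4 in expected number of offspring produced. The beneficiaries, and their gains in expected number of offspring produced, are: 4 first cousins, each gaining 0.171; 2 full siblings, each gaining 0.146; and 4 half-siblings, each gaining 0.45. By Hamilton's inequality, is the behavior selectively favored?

Hamilton's rule: the trait is favored when the sum of r·B over every recipient exceeds the actor's cost C.
r to a first cousin = 1/8 (first cousins share one grandparent pair — two paths of length 4: r = 2·(1/2)^4 = 1/8).
r to a full sibling = 0.5 (full sibs share both parents — two paths of length 2: r = 2·(1/2)^2 = 1/2).
r to a half-sibling = 1/4 (half-sibs share one parent — one path of length 2: r = (1/2)^2 = 1/4).
Summing one r·B term per recipient: 4·0.125·0.171 + 2·0.5·0.146 + 4·0.25·0.45 = 0.6815.
0.6815 > 0.4: the indirect benefit exceeds the cost.

Yes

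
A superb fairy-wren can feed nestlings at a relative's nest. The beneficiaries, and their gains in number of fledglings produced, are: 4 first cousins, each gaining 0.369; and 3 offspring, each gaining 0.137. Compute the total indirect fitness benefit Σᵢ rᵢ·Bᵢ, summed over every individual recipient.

0.39

r to a first cousin = 1/8 (first cousins share one grandparent pair — two paths of length 4: r = 2·(1/2)^4 = 1/8).
r to an offspring = 0.5 (one parent–offspring link: r = (1/2)^1 = 1/2).
Summing one r·B term per recipient: 4·0.125·0.369 + 3·0.5·0.137 = 0.39.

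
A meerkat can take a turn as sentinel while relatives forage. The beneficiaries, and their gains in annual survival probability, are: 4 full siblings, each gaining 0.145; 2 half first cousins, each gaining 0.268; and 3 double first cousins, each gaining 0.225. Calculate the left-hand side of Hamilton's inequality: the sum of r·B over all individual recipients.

r to a full sibling = 0.5 (full sibs share both parents — two paths of length 2: r = 2·(1/2)^2 = 1/2).
r to a half first cousin = 0.0625 (half first cousins share one grandparent — one path of length 4: r = (1/2)^4 = 1/16).
r to a double first cousin = 1/4 (double first cousins share both grandparent pairs — four paths of length 4: r = 4·(1/2)^4 = 1/4).
Summing one r·B term per recipient: 4·0.5·0.145 + 2·0.0625·0.268 + 3·0.25·0.225 = 0.49225.

0.49225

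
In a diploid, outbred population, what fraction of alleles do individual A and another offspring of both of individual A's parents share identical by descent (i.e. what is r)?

0.5

Each parent–offspring link contributes a factor of 1/2, and independent paths through distinct common ancestors add.
Full sibs share both parents — two paths of length 2: r = 2·(1/2)^2 = 1/2.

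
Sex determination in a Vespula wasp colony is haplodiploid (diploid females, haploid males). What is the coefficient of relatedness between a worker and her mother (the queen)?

One meiotic link between diploid queen and diploid daughter: r = 1/2.

0.5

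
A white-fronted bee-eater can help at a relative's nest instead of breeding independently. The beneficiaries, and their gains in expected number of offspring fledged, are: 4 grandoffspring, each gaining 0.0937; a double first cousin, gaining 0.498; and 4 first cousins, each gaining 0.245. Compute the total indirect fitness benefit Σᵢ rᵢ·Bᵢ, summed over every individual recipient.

0.3407

r to a grandoffspring = 0.25 (two parent–offspring links: r = (1/2)^2 = 1/4).
r to a double first cousin = 1/4 (double first cousins share both grandparent pairs — four paths of length 4: r = 4·(1/2)^4 = 1/4).
r to a first cousin = 0.125 (first cousins share one grandparent pair — two paths of length 4: r = 2·(1/2)^4 = 1/8).
Summing one r·B term per recipient: 4·0.25·0.0937 + 1·0.25·0.498 + 4·0.125·0.245 = 0.3407.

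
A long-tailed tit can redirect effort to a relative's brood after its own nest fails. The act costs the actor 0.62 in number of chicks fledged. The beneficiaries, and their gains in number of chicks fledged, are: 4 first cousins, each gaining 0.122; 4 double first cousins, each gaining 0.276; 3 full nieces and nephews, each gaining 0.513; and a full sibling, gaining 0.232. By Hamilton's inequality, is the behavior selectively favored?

Yes

Hamilton's rule: the trait is favored when the sum of r·B over every recipient exceeds the actor's cost C.
r to a first cousin = 1/8 (first cousins share one grandparent pair — two paths of length 4: r = 2·(1/2)^4 = 1/8).
r to a double first cousin = 1/4 (double first cousins share both grandparent pairs — four paths of length 4: r = 4·(1/2)^4 = 1/4).
r to a full niece or nephew = 0.25 (full aunt/uncle↔niece/nephew: two paths of length 3 through the shared grandparent pair: r = 2·(1/2)^3 = 1/4).
r to a full sibling = 0.5 (full sibs share both parents — two paths of length 2: r = 2·(1/2)^2 = 1/2).
Summing one r·B term per recipient: 4·0.125·0.122 + 4·0.25·0.276 + 3·0.25·0.513 + 1·0.5·0.232 = 0.83775.
0.83775 > 0.62: the indirect benefit exceeds the cost.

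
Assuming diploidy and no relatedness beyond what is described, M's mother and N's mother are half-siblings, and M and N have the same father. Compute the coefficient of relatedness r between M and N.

0.3125

With two independent routes of shared ancestry, r is the sum of the two contributions.
M and N are related in two ways: half first cousins through their mothers (r = 1/16) and half-sibs through their shared father (r = 1/4).
r = 1/16 + 1/4 = 0.3125.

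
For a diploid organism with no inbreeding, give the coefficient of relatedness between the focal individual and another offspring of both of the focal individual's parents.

Each parent–offspring link contributes a factor of 1/2, and independent paths through distinct common ancestors add.
Full sibs share both parents — two paths of length 2: r = 2·(1/2)^2 = 1/2.

0.5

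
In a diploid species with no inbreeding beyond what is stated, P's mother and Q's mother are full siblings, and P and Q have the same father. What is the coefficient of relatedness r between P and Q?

Wright's path rule: contributions from independent ancestry routes add.
P and Q are related in two ways: first cousins through their mothers (r = 1/8) and half-sibs through their shared father (r = 1/4).
r = 1/8 + 1/4 = 0.375.

0.375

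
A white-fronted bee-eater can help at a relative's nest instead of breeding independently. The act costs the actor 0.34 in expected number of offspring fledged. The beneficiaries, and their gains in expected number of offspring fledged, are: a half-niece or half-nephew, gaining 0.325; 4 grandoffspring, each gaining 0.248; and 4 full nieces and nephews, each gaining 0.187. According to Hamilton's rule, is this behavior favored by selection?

Hamilton's rule: the trait is favored when the sum of r·B over every recipient exceeds the actor's cost C.
r to a half-niece or half-nephew = 1/8 (half-aunt/uncle↔niece/nephew: one path of length 3: r = (1/2)^3 = 1/8).
r to a grandoffspring = 0.25 (two parent–offspring links: r = (1/2)^2 = 1/4).
r to a full niece or nephew = 0.25 (full aunt/uncle↔niece/nephew: two paths of length 3 through the shared grandparent pair: r = 2·(1/2)^3 = 1/4).
Summing one r·B term per recipient: 1·0.125·0.325 + 4·0.25·0.248 + 4·0.25·0.187 = 0.475625.
0.475625 > 0.34: the indirect benefit exceeds the cost.

Yes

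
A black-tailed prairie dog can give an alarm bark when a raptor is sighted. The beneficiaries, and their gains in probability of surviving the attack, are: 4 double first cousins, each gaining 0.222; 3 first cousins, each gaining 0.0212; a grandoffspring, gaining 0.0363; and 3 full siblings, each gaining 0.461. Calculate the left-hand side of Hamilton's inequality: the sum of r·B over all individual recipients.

0.930525

r to a double first cousin = 1/4 (double first cousins share both grandparent pairs — four paths of length 4: r = 4·(1/2)^4 = 1/4).
r to a first cousin = 0.125 (first cousins share one grandparent pair — two paths of length 4: r = 2·(1/2)^4 = 1/8).
r to a grandoffspring = 0.25 (two parent–offspring links: r = (1/2)^2 = 1/4).
r to a full sibling = 0.5 (full sibs share both parents — two paths of length 2: r = 2·(1/2)^2 = 1/2).
Summing one r·B term per recipient: 4·0.25·0.222 + 3·0.125·0.0212 + 1·0.25·0.0363 + 3·0.5·0.461 = 0.930525.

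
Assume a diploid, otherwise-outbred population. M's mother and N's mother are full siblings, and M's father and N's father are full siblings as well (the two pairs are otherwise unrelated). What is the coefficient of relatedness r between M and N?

0.25

Relatedness sums over independent paths through distinct common ancestors.
M and N are related in two ways: first cousins through their mothers (r = 1/8) and first cousins through their fathers (r = 1/8) — i.e. double first cousins.
r = 1/8 + 1/8 = 1/4 = 0.25.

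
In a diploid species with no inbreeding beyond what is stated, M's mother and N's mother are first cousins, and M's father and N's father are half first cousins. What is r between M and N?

0.046875

With two independent routes of shared ancestry, r is the sum of the two contributions.
M and N are related in two ways: second cousins through their mothers (r = 1/32) and half second cousins through their fathers (r = 1/64).
r = 1/32 + 1/64 = 0.046875.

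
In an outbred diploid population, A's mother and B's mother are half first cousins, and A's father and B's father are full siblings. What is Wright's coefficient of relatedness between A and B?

Wright's path rule: contributions from independent ancestry routes add.
A and B are related in two ways: half second cousins through their mothers (r = 1/64) and first cousins through their fathers (r = 1/8).
r = 1/64 + 1/8 = 9/64 = 0.140625.

0.140625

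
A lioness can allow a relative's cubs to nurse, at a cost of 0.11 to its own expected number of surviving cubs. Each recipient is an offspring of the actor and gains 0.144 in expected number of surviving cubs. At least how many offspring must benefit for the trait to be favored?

r to an offspring = 1/2 (one parent–offspring link: r = (1/2)^1 = 1/2).
Hamilton's rule: n·r·B > C  ⇒  n > C/(r·B) = 0.11/(0.5·0.144) = 1.528.
The smallest integer exceeding 1.528 is 2.

2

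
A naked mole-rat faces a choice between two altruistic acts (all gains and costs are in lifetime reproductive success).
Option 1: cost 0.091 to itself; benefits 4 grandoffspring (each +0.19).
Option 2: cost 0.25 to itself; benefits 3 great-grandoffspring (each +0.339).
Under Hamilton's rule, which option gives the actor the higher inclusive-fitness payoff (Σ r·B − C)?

Option 1

Option 1: r to a grandoffspring = 0.25.
Option 1: Σ r·B − C = (4·0.25·0.19) − 0.091 = 0.099.
Option 2: r to a great-grandoffspring = 0.125.
Option 2: Σ r·B − C = (3·0.125·0.339) − 0.25 = -0.122875.
Option 1 has the higher net inclusive-fitness payoff.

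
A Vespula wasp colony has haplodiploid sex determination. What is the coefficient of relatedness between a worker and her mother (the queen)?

0.5

One meiotic link between diploid queen and diploid daughter: r = 1/2.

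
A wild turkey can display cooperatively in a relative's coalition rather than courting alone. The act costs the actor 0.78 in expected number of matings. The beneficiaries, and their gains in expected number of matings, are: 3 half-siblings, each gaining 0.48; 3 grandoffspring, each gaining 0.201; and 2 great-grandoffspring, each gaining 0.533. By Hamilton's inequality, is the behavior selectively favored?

No

Hamilton's rule: the trait is favored when the sum of r·B over every recipient exceeds the actor's cost C.
r to a half-sibling = 0.25 (half-sibs share one parent — one path of length 2: r = (1/2)^2 = 1/4).
r to a grandoffspring = 1/4 (two parent–offspring links: r = (1/2)^2 = 1/4).
r to a great-grandoffspring = 0.125 (three parent–offspring links: r = (1/2)^3 = 1/8).
Summing one r·B term per recipient: 3·0.25·0.48 + 3·0.25·0.201 + 2·0.125·0.533 = 0.644.
0.644 < 0.78: the indirect benefit is less than the cost.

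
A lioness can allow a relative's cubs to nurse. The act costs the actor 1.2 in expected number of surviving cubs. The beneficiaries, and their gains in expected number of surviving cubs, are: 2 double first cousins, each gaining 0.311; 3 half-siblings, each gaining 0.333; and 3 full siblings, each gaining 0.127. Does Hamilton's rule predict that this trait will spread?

Hamilton's rule: the trait is favored when the sum of r·B over every recipient exceeds the actor's cost C.
r to a double first cousin = 1/4 (double first cousins share both grandparent pairs — four paths of length 4: r = 4·(1/2)^4 = 1/4).
r to a half-sibling = 1/4 (half-sibs share one parent — one path of length 2: r = (1/2)^2 = 1/4).
r to a full sibling = 1/2 (full sibs share both parents — two paths of length 2: r = 2·(1/2)^2 = 1/2).
Summing one r·B term per recipient: 2·0.25·0.311 + 3·0.25·0.333 + 3·0.5·0.127 = 0.59575.
0.59575 < 1.2: the indirect benefit is less than the cost.

No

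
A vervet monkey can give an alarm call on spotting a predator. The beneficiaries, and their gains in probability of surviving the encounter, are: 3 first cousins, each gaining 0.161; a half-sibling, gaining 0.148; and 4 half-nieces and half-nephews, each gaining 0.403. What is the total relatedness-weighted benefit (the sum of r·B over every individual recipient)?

0.298875

r to a first cousin = 0.125 (first cousins share one grandparent pair — two paths of length 4: r = 2·(1/2)^4 = 1/8).
r to a half-sibling = 0.25 (half-sibs share one parent — one path of length 2: r = (1/2)^2 = 1/4).
r to a half-niece or half-nephew = 0.125 (half-aunt/uncle↔niece/nephew: one path of length 3: r = (1/2)^3 = 1/8).
Summing one r·B term per recipient: 3·0.125·0.161 + 1·0.25·0.148 + 4·0.125·0.403 = 0.298875.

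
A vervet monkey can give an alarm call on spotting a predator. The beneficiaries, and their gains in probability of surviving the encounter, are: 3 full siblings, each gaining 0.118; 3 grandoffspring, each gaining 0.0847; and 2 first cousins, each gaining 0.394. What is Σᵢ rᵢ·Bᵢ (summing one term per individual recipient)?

r to a full sibling = 1/2 (full sibs share both parents — two paths of length 2: r = 2·(1/2)^2 = 1/2).
r to a grandoffspring = 1/4 (two parent–offspring links: r = (1/2)^2 = 1/4).
r to a first cousin = 1/8 (first cousins share one grandparent pair — two paths of length 4: r = 2·(1/2)^4 = 1/8).
Summing one r·B term per recipient: 3·0.5·0.118 + 3·0.25·0.0847 + 2·0.125·0.394 = 0.339025.

0.339025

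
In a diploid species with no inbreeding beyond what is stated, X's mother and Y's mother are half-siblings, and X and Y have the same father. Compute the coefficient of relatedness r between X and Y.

0.3125

Independent pedigree routes through distinct common ancestors add.
X and Y are related in two ways: half first cousins through their mothers (r = 1/16) and half-sibs through their shared father (r = 1/4).
r = 1/16 + 1/4 = 5/16 = 0.3125.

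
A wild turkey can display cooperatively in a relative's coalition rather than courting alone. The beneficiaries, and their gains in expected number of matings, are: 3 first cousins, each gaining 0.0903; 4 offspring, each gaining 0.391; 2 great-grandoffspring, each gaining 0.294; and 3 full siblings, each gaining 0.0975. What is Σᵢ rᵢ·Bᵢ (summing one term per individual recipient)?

1.0356125

r to a first cousin = 1/8 (first cousins share one grandparent pair — two paths of length 4: r = 2·(1/2)^4 = 1/8).
r to an offspring = 1/2 (one parent–offspring link: r = (1/2)^1 = 1/2).
r to a great-grandoffspring = 0.125 (three parent–offspring links: r = (1/2)^3 = 1/8).
r to a full sibling = 0.5 (full sibs share both parents — two paths of length 2: r = 2·(1/2)^2 = 1/2).
Summing one r·B term per recipient: 3·0.125·0.0903 + 4·0.5·0.391 + 2·0.125·0.294 + 3·0.5·0.0975 = 1.0356125.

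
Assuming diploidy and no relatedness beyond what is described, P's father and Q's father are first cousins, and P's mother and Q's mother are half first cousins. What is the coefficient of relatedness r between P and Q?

Relatedness sums over independent paths through distinct common ancestors.
P and Q are related in two ways: second cousins through their fathers (r = 1/32) and half second cousins through their mothers (r = 1/64).
r = 1/32 + 1/64 = 0.046875.

0.046875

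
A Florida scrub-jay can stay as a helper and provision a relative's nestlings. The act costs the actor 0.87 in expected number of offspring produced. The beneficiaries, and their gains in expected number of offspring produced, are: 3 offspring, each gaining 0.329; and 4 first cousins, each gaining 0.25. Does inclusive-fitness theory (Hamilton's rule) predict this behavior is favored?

Hamilton's rule: the trait is favored when the sum of r·B over every recipient exceeds the actor's cost C.
r to an offspring = 0.5 (one parent–offspring link: r = (1/2)^1 = 1/2).
r to a first cousin = 1/8 (first cousins share one grandparent pair — two paths of length 4: r = 2·(1/2)^4 = 1/8).
Summing one r·B term per recipient: 3·0.5·0.329 + 4·0.125·0.25 = 0.6185.
0.6185 < 0.87: the indirect benefit is less than the cost.

No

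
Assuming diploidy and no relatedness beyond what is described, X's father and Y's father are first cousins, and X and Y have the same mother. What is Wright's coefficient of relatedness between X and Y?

With two independent routes of shared ancestry, r is the sum of the two contributions.
X and Y are related in two ways: second cousins through their fathers (r = 1/32) and half-sibs through their shared mother (r = 1/4).
r = 1/32 + 1/4 = 0.28125.

0.28125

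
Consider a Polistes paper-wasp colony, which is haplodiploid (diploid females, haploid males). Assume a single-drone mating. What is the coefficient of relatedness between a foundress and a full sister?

Haplodiploid full sisters inherit their father's entire haploid genome identically (contributing 1/2) and on average half of their mother's contribution (1/2 · 1/2 = 1/4); r = 1/2 + 1/4 = 3/4.

0.75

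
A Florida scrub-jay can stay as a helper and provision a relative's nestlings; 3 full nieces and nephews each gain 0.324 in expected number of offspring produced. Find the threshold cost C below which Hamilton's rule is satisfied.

0.243

r to a full niece or nephew = 1/4 (full aunt/uncle↔niece/nephew: two paths of length 3 through the shared grandparent pair: r = 2·(1/2)^3 = 1/4).
Hamilton's rule: n·r·B > C, so the trait is favored while C < n·r·B = 3·0.25·0.324 = 0.243.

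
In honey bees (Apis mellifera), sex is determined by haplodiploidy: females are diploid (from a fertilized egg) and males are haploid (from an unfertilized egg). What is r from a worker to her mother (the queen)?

0.5

One meiotic link between diploid queen and diploid daughter: r = 1/2.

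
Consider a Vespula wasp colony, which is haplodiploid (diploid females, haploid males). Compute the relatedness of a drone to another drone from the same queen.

0.5

Haploid brothers each carry a random half of the queen's diploid genome, so on average they share half: r = 1/2.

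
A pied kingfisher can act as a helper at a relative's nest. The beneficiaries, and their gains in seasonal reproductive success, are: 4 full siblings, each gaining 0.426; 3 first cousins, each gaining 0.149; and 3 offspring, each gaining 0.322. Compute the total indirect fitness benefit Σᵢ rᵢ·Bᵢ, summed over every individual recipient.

1.390875

r to a full sibling = 1/2 (full sibs share both parents — two paths of length 2: r = 2·(1/2)^2 = 1/2).
r to a first cousin = 1/8 (first cousins share one grandparent pair — two paths of length 4: r = 2·(1/2)^4 = 1/8).
r to an offspring = 1/2 (one parent–offspring link: r = (1/2)^1 = 1/2).
Summing one r·B term per recipient: 4·0.5·0.426 + 3·0.125·0.149 + 3·0.5·0.322 = 1.390875.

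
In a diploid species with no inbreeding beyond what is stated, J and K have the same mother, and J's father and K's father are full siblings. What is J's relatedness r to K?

Wright's path rule: contributions from independent ancestry routes add.
J and K are related in two ways: half-sibs through their shared mother (r = 1/4) and first cousins through their fathers (r = 1/8).
r = 1/4 + 1/8 = 3/8 = 0.375.

0.375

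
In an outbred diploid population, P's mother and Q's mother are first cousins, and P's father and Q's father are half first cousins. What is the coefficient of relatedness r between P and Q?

Wright's path rule: contributions from independent ancestry routes add.
P and Q are related in two ways: second cousins through their mothers (r = 1/32) and half second cousins through their fathers (r = 1/64).
r = 1/32 + 1/64 = 3/64 = 0.046875.

0.046875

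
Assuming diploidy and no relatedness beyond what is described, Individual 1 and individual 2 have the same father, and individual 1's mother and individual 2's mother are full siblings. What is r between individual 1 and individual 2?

Wright's path rule: contributions from independent ancestry routes add.
Individual 1 and individual 2 are related in two ways: half-sibs through their shared father (r = 1/4) and first cousins through their mothers (r = 1/8).
r = 1/4 + 1/8 = 0.375.

0.375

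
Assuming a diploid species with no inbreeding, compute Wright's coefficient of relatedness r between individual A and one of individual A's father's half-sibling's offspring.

Each parent–offspring link contributes a factor of 1/2, and independent paths through distinct common ancestors add.
Half first cousins share one grandparent — one path of length 4: r = (1/2)^4 = 1/16.

0.0625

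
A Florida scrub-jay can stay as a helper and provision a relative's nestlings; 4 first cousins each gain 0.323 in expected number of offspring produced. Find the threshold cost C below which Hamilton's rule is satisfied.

0.1615

r to a first cousin = 0.125 (first cousins share one grandparent pair — two paths of length 4: r = 2·(1/2)^4 = 1/8).
Hamilton's rule: n·r·B > C, so the trait is favored while C < n·r·B = 4·0.125·0.323 = 0.1615.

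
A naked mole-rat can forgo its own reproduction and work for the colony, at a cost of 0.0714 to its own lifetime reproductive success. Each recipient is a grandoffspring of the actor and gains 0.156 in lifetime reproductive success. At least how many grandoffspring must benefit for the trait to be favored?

2

r to a grandoffspring = 1/4 (two parent–offspring links: r = (1/2)^2 = 1/4).
Hamilton's rule: n·r·B > C  ⇒  n > C/(r·B) = 0.0714/(0.25·0.156) = 1.831.
The smallest integer exceeding 1.831 is 2.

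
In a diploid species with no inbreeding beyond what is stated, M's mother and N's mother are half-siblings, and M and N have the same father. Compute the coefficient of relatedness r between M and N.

Wright's path rule: contributions from independent ancestry routes add.
M and N are related in two ways: half first cousins through their mothers (r = 1/16) and half-sibs through their shared father (r = 1/4).
r = 1/16 + 1/4 = 5/16 = 0.3125.

0.3125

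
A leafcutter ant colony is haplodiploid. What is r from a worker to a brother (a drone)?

Her haploid brother carries none of their father's genes and a random half of their mother's genome; that half matches the maternal half of her own genome with probability 1/2: r = 1/2 · 1/2 = 1/4.

0.25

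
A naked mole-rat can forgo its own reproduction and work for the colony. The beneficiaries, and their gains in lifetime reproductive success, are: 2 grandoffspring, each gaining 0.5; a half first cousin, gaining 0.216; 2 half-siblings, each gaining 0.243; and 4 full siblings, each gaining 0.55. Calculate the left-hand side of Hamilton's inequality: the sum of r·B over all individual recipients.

r to a grandoffspring = 1/4 (two parent–offspring links: r = (1/2)^2 = 1/4).
r to a half first cousin = 1/16 (half first cousins share one grandparent — one path of length 4: r = (1/2)^4 = 1/16).
r to a half-sibling = 0.25 (half-sibs share one parent — one path of length 2: r = (1/2)^2 = 1/4).
r to a full sibling = 0.5 (full sibs share both parents — two paths of length 2: r = 2·(1/2)^2 = 1/2).
Summing one r·B term per recipient: 2·0.25·0.5 + 1·0.0625·0.216 + 2·0.25·0.243 + 4·0.5·0.55 = 1.485.

1.485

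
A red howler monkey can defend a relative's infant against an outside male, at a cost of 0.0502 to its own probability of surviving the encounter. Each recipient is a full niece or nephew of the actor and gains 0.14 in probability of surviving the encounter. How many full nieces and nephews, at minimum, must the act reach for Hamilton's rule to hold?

2

r to a full niece or nephew = 0.25 (full aunt/uncle↔niece/nephew: two paths of length 3 through the shared grandparent pair: r = 2·(1/2)^3 = 1/4).
Hamilton's rule: n·r·B > C  ⇒  n > C/(r·B) = 0.0502/(0.25·0.14) = 1.434.
The smallest integer exceeding 1.434 is 2.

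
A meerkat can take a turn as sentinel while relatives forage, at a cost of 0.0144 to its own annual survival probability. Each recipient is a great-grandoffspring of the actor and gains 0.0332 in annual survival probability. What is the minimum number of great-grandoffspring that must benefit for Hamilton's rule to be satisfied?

4

r to a great-grandoffspring = 0.125 (three parent–offspring links: r = (1/2)^3 = 1/8).
Hamilton's rule: n·r·B > C  ⇒  n > C/(r·B) = 0.0144/(0.125·0.0332) = 3.47.
The smallest integer exceeding 3.47 is 4.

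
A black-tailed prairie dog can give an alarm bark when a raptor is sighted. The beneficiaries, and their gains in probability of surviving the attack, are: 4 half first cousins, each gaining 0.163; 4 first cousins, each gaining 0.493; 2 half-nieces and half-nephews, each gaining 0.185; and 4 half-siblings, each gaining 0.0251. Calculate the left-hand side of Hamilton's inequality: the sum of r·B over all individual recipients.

0.3586

r to a half first cousin = 1/16 (half first cousins share one grandparent — one path of length 4: r = (1/2)^4 = 1/16).
r to a first cousin = 0.125 (first cousins share one grandparent pair — two paths of length 4: r = 2·(1/2)^4 = 1/8).
r to a half-niece or half-nephew = 0.125 (half-aunt/uncle↔niece/nephew: one path of length 3: r = (1/2)^3 = 1/8).
r to a half-sibling = 1/4 (half-sibs share one parent — one path of length 2: r = (1/2)^2 = 1/4).
Summing one r·B term per recipient: 4·0.0625·0.163 + 4·0.125·0.493 + 2·0.125·0.185 + 4·0.25·0.0251 = 0.3586.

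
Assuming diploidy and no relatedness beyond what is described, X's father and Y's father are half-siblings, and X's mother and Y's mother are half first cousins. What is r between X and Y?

Independent pedigree routes through distinct common ancestors add.
X and Y are related in two ways: half first cousins through their fathers (r = 1/16) and half second cousins through their mothers (r = 1/64).
r = 1/16 + 1/64 = 0.078125.

0.078125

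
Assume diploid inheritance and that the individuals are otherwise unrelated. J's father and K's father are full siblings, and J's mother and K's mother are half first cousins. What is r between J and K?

0.140625

Independent pedigree routes through distinct common ancestors add.
J and K are related in two ways: first cousins through their fathers (r = 1/8) and half second cousins through their mothers (r = 1/64).
r = 1/8 + 1/64 = 9/64 = 0.140625.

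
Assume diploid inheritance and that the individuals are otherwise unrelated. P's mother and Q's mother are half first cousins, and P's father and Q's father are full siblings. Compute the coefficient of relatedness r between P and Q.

Relatedness sums over independent paths through distinct common ancestors.
P and Q are related in two ways: half second cousins through their mothers (r = 1/64) and first cousins through their fathers (r = 1/8).
r = 1/64 + 1/8 = 0.140625.

0.140625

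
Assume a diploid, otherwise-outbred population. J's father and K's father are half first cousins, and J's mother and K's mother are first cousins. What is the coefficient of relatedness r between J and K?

0.046875

With two independent routes of shared ancestry, r is the sum of the two contributions.
J and K are related in two ways: half second cousins through their fathers (r = 1/64) and second cousins through their mothers (r = 1/32).
r = 1/64 + 1/32 = 0.046875.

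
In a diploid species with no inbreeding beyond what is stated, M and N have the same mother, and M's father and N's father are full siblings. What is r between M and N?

0.375

Independent pedigree routes through distinct common ancestors add.
M and N are related in two ways: half-sibs through their shared mother (r = 1/4) and first cousins through their fathers (r = 1/8).
r = 1/4 + 1/8 = 3/8 = 0.375.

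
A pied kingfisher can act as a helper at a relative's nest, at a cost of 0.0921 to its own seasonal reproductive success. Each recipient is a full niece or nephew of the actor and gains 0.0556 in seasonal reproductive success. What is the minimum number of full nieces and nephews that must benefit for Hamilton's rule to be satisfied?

7

r to a full niece or nephew = 1/4 (full aunt/uncle↔niece/nephew: two paths of length 3 through the shared grandparent pair: r = 2·(1/2)^3 = 1/4).
Hamilton's rule: n·r·B > C  ⇒  n > C/(r·B) = 0.0921/(0.25·0.0556) = 6.626.
The smallest integer exceeding 6.626 is 7.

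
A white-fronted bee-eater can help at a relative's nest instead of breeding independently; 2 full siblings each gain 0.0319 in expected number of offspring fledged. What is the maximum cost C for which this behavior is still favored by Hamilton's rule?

0.0319

r to a full sibling = 1/2 (full sibs share both parents — two paths of length 2: r = 2·(1/2)^2 = 1/2).
Hamilton's rule: n·r·B > C, so the trait is favored while C < n·r·B = 2·0.5·0.0319 = 0.0319.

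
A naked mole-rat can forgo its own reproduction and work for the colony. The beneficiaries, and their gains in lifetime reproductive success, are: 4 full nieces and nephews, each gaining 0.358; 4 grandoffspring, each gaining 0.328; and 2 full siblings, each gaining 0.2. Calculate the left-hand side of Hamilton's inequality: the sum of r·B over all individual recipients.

r to a full niece or nephew = 1/4 (full aunt/uncle↔niece/nephew: two paths of length 3 through the shared grandparent pair: r = 2·(1/2)^3 = 1/4).
r to a grandoffspring = 1/4 (two parent–offspring links: r = (1/2)^2 = 1/4).
r to a full sibling = 0.5 (full sibs share both parents — two paths of length 2: r = 2·(1/2)^2 = 1/2).
Summing one r·B term per recipient: 4·0.25·0.358 + 4·0.25·0.328 + 2·0.5·0.2 = 0.886.

0.886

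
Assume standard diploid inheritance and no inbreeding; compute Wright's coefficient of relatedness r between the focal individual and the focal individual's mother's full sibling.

Each parent–offspring link contributes a factor of 1/2, and independent paths through distinct common ancestors add.
Full aunt/uncle↔niece/nephew: two paths of length 3 through the shared grandparent pair: r = 2·(1/2)^3 = 1/4.

0.25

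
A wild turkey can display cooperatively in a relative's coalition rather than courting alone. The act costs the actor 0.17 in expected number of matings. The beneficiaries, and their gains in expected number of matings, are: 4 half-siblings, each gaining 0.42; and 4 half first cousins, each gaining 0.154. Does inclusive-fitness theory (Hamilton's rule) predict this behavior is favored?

Hamilton's rule: the trait is favored when the sum of r·B over every recipient exceeds the actor's cost C.
r to a half-sibling = 1/4 (half-sibs share one parent — one path of length 2: r = (1/2)^2 = 1/4).
r to a half first cousin = 1/16 (half first cousins share one grandparent — one path of length 4: r = (1/2)^4 = 1/16).
Summing one r·B term per recipient: 4·0.25·0.42 + 4·0.0625·0.154 = 0.4585.
0.4585 > 0.17: the indirect benefit exceeds the cost.

Yes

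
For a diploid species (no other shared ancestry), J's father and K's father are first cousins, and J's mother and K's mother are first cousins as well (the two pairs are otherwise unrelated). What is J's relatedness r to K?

0.0625

With two independent routes of shared ancestry, r is the sum of the two contributions.
J and K are related in two ways: second cousins through their fathers (r = 1/32) and second cousins through their mothers (r = 1/32).
r = 1/32 + 1/32 = 1/16 = 0.0625.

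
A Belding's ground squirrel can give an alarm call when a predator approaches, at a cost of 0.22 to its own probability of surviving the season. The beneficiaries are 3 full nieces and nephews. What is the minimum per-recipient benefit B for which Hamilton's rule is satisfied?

r to a full niece or nephew = 0.25 (full aunt/uncle↔niece/nephew: two paths of length 3 through the shared grandparent pair: r = 2·(1/2)^3 = 1/4).
Hamilton's rule with n recipients of equal r: n·r·B > C, so B > C/(n·r) = 0.22/(3·0.25) = 0.2933.

0.2933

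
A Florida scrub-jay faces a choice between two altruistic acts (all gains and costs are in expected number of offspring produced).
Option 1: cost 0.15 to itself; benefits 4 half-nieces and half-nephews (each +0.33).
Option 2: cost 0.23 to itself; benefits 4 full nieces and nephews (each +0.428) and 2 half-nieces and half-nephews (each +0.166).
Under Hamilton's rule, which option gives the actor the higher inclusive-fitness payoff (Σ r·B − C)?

Option 2

Option 1: r to a half-niece or half-nephew = 0.125.
Option 1: Σ r·B − C = (4·0.125·0.33) − 0.15 = 0.015.
Option 2: r to a full niece or nephew = 0.25.
Option 2: r to a half-niece or half-nephew = 0.125.
Option 2: Σ r·B − C = (4·0.25·0.428 + 2·0.125·0.166) − 0.23 = 0.2395.
Option 2 has the higher net inclusive-fitness payoff.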